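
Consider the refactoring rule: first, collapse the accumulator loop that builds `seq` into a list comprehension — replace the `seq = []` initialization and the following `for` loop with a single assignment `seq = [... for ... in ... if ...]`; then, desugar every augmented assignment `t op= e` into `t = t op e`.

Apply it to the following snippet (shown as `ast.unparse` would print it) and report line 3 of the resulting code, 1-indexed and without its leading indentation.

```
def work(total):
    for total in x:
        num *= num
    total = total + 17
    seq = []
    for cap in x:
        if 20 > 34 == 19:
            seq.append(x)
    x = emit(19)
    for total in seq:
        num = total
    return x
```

Transformed code:
def work(total):
    for total in x:
        num = num * num
    total = total + 17
    seq = [x for cap in x if 20 > 34 == 19]
    x = emit(19)
    for total in seq:
        num = total
    return x

num = num * num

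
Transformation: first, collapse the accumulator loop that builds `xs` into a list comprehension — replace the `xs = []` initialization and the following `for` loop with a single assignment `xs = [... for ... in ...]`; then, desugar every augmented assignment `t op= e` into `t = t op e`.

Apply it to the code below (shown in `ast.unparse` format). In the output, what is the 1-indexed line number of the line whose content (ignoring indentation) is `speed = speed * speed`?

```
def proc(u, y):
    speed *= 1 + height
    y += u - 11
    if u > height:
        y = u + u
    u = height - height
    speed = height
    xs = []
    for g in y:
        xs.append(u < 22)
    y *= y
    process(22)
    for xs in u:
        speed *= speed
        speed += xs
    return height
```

Transformed code:
def proc(u, y):
    speed = speed * (1 + height)
    y = y + (u - 11)
    if u > height:
        y = u + u
    u = height - height
    speed = height
    xs = [u < 22 for g in y]
    y = y * y
    process(22)
    for xs in u:
        speed = speed * speed
        speed = speed + xs
    return height

12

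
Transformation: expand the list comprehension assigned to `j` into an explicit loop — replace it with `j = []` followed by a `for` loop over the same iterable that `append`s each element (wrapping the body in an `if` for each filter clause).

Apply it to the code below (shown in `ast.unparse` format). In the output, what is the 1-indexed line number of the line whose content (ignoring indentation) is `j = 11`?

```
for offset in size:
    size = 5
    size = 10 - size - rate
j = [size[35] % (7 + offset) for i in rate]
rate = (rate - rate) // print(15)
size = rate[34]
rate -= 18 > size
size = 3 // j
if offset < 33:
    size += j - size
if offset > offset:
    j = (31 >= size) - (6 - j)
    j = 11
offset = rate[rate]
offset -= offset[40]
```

Transformed code:
for offset in size:
    size = 5
    size = 10 - size - rate
j = []
for i in rate:
    j.append(size[35] % (7 + offset))
rate = (rate - rate) // print(15)
size = rate[34]
rate -= 18 > size
size = 3 // j
if offset < 33:
    size += j - size
if offset > offset:
    j = (31 >= size) - (6 - j)
    j = 11
offset = rate[rate]
offset -= offset[40]

15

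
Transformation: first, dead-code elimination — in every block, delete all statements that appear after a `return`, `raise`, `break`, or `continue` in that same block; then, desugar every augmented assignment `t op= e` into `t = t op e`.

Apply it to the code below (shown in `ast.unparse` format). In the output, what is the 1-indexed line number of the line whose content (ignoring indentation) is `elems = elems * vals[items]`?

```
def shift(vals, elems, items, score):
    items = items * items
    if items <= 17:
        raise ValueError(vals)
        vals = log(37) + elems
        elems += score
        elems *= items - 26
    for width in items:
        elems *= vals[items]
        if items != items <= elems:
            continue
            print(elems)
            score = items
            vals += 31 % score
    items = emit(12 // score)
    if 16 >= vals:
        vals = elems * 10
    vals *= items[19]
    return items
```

Transformed code:
def shift(vals, elems, items, score):
    items = items * items
    if items <= 17:
        raise ValueError(vals)
    for width in items:
        elems = elems * vals[items]
        if items != items <= elems:
            continue
    items = emit(12 // score)
    if 16 >= vals:
        vals = elems * 10
    vals = vals * items[19]
    return items

6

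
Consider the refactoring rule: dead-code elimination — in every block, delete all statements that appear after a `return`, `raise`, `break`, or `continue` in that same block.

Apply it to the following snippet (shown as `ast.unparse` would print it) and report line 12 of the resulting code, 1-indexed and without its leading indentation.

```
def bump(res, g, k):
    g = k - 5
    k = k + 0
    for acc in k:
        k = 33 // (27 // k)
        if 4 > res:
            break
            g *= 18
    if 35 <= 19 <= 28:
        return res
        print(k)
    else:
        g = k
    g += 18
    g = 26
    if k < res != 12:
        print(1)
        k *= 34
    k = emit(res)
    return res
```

Transformed code:
def bump(res, g, k):
    g = k - 5
    k = k + 0
    for acc in k:
        k = 33 // (27 // k)
        if 4 > res:
            break
    if 35 <= 19 <= 28:
        return res
    else:
        g = k
    g += 18
    g = 26
    if k < res != 12:
        print(1)
        k *= 34
    k = emit(res)
    return res

g += 18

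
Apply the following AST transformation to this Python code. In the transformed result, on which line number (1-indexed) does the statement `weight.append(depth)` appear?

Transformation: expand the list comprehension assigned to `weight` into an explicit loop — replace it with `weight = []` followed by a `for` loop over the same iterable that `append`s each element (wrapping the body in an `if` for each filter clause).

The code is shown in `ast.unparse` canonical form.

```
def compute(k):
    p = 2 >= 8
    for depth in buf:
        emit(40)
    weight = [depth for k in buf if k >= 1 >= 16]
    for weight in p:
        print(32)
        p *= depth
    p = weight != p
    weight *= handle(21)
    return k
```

Transformed code:
def compute(k):
    p = 2 >= 8
    for depth in buf:
        emit(40)
    weight = []
    for k in buf:
        if k >= 1 >= 16:
            weight.append(depth)
    for weight in p:
        print(32)
        p *= depth
    p = weight != p
    weight *= handle(21)
    return k

8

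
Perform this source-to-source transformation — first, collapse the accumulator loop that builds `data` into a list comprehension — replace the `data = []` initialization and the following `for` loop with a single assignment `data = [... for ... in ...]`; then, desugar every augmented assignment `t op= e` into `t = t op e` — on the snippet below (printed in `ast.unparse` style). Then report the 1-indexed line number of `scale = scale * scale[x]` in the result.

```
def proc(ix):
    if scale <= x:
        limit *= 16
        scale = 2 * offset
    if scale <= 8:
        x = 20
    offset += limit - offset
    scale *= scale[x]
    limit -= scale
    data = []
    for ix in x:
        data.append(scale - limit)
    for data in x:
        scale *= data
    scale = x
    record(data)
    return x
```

Transformed code:
def proc(ix):
    if scale <= x:
        limit = limit * 16
        scale = 2 * offset
    if scale <= 8:
        x = 20
    offset = offset + (limit - offset)
    scale = scale * scale[x]
    limit = limit - scale
    data = [scale - limit for ix in x]
    for data in x:
        scale = scale * data
    scale = x
    record(data)
    return x

8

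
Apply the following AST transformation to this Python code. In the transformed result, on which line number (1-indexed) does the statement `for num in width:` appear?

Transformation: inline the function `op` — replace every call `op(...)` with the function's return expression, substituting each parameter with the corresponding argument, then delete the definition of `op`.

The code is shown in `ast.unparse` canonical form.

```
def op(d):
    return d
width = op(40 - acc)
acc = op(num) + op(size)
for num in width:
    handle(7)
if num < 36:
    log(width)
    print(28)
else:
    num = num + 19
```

Transformed code:
width = 40 - acc
acc = num + size
for num in width:
    handle(7)
if num < 36:
    log(width)
    print(28)
else:
    num = num + 19

3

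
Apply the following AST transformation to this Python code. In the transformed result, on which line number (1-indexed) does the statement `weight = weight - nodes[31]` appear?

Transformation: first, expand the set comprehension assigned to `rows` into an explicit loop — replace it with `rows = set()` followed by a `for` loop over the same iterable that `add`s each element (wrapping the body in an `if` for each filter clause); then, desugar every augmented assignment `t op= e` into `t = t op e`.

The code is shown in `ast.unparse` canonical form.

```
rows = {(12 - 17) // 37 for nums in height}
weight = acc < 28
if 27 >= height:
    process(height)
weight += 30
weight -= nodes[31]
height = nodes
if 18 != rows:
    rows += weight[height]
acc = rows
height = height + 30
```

Transformed code:
rows = set()
for nums in height:
    rows.add((12 - 17) // 37)
weight = acc < 28
if 27 >= height:
    process(height)
weight = weight + 30
weight = weight - nodes[31]
height = nodes
if 18 != rows:
    rows = rows + weight[height]
acc = rows
height = height + 30

8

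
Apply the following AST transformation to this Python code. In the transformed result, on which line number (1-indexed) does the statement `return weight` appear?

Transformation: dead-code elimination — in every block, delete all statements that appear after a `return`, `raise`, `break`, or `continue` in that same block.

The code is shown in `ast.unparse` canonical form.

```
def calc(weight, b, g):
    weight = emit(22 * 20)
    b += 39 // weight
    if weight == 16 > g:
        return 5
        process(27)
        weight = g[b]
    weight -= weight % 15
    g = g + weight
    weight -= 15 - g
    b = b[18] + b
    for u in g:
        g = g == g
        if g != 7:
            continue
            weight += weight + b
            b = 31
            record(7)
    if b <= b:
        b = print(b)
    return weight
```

Transformed code:
def calc(weight, b, g):
    weight = emit(22 * 20)
    b += 39 // weight
    if weight == 16 > g:
        return 5
    weight -= weight % 15
    g = g + weight
    weight -= 15 - g
    b = b[18] + b
    for u in g:
        g = g == g
        if g != 7:
            continue
    if b <= b:
        b = print(b)
    return weight

16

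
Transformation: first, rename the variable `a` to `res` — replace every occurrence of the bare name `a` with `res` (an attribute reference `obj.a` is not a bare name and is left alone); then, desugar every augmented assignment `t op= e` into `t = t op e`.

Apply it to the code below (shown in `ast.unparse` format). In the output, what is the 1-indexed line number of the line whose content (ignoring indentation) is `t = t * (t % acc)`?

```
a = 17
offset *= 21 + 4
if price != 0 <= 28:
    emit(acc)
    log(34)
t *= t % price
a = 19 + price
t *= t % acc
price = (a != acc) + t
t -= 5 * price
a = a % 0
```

8

Transformed code:
res = 17
offset = offset * (21 + 4)
if price != 0 <= 28:
    emit(acc)
    log(34)
t = t * (t % price)
res = 19 + price
t = t * (t % acc)
price = (res != acc) + t
t = t - 5 * price
res = res % 0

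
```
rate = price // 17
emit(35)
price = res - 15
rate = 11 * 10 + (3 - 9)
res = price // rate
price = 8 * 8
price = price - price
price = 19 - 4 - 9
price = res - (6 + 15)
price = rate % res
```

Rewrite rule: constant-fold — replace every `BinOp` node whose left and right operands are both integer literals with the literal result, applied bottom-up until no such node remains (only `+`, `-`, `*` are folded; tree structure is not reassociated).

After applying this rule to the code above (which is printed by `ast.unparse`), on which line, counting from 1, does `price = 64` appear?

6

Transformed code:
rate = price // 17
emit(35)
price = res - 15
rate = 104
res = price // rate
price = 64
price = price - price
price = 6
price = res - 21
price = rate % res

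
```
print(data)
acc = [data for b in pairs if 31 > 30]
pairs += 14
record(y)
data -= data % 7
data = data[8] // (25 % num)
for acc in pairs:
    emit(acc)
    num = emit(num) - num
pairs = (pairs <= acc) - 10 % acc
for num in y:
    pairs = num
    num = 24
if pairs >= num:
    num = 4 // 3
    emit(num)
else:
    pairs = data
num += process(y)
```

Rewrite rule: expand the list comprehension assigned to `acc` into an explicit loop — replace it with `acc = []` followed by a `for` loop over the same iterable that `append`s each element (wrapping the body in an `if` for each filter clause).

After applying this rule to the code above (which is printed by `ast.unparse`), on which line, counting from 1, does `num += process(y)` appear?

Transformed code:
print(data)
acc = []
for b in pairs:
    if 31 > 30:
        acc.append(data)
pairs += 14
record(y)
data -= data % 7
data = data[8] // (25 % num)
for acc in pairs:
    emit(acc)
    num = emit(num) - num
pairs = (pairs <= acc) - 10 % acc
for num in y:
    pairs = num
    num = 24
if pairs >= num:
    num = 4 // 3
    emit(num)
else:
    pairs = data
num += process(y)

22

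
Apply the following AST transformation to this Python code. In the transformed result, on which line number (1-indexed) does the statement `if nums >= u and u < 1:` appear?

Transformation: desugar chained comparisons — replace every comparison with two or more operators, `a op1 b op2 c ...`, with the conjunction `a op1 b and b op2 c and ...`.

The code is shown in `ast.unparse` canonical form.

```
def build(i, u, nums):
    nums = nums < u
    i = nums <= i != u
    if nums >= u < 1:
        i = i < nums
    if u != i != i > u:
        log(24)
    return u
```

Transformed code:
def build(i, u, nums):
    nums = nums < u
    i = nums <= i and i != u
    if nums >= u and u < 1:
        i = i < nums
    if u != i and i != i and (i > u):
        log(24)
    return u

4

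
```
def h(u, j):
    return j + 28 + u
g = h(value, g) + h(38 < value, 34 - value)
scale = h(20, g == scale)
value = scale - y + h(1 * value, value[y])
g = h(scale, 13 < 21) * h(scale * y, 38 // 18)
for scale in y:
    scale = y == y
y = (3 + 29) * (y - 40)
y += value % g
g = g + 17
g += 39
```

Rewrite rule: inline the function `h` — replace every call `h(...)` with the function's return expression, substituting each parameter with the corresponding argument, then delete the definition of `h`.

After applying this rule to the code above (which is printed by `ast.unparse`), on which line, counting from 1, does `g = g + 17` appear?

Transformed code:
g = g + 28 + value + (34 - value + 28 + (38 < value))
scale = (g == scale) + 28 + 20
value = scale - y + (value[y] + 28 + 1 * value)
g = ((13 < 21) + 28 + scale) * (38 // 18 + 28 + scale * y)
for scale in y:
    scale = y == y
y = (3 + 29) * (y - 40)
y += value % g
g = g + 17
g += 39

9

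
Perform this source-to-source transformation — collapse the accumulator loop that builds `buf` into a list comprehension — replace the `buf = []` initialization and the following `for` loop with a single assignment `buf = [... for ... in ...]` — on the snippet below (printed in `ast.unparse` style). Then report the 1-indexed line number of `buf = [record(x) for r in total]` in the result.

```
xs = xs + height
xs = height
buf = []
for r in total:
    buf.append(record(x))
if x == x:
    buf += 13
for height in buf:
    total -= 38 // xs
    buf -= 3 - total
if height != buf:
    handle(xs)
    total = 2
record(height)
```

3

Transformed code:
xs = xs + height
xs = height
buf = [record(x) for r in total]
if x == x:
    buf += 13
for height in buf:
    total -= 38 // xs
    buf -= 3 - total
if height != buf:
    handle(xs)
    total = 2
record(height)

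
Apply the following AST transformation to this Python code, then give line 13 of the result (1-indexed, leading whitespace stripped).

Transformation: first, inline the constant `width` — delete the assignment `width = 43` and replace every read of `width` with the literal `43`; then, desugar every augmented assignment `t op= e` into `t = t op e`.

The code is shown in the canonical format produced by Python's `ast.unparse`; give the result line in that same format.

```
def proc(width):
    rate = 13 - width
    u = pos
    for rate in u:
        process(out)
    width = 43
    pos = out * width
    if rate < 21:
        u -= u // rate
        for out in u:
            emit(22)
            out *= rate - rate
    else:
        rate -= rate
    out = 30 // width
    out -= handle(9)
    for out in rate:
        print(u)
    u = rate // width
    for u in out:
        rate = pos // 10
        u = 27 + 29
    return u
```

Transformed code:
def proc(width):
    rate = 13 - 43
    u = pos
    for rate in u:
        process(out)
    pos = out * 43
    if rate < 21:
        u = u - u // rate
        for out in u:
            emit(22)
            out = out * (rate - rate)
    else:
        rate = rate - rate
    out = 30 // 43
    out = out - handle(9)
    for out in rate:
        print(u)
    u = rate // 43
    for u in out:
        rate = pos // 10
        u = 27 + 29
    return u

rate = rate - rate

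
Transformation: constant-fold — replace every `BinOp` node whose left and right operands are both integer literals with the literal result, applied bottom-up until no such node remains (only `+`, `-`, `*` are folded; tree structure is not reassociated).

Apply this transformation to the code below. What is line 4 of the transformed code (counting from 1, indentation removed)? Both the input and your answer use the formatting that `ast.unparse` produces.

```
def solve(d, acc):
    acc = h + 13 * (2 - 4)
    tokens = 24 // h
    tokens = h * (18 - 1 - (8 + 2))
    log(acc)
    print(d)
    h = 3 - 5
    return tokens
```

tokens = h * 7

Transformed code:
def solve(d, acc):
    acc = h + -26
    tokens = 24 // h
    tokens = h * 7
    log(acc)
    print(d)
    h = -2
    return tokens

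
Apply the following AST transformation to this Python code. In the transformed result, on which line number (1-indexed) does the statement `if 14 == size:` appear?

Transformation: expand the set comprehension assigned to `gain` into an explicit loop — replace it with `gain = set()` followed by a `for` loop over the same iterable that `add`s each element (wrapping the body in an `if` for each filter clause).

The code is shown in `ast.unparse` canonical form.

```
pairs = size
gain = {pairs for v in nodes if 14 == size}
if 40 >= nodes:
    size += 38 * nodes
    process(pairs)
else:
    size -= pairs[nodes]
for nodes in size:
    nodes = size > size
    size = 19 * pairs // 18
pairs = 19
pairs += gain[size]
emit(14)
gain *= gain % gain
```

Transformed code:
pairs = size
gain = set()
for v in nodes:
    if 14 == size:
        gain.add(pairs)
if 40 >= nodes:
    size += 38 * nodes
    process(pairs)
else:
    size -= pairs[nodes]
for nodes in size:
    nodes = size > size
    size = 19 * pairs // 18
pairs = 19
pairs += gain[size]
emit(14)
gain *= gain % gain

4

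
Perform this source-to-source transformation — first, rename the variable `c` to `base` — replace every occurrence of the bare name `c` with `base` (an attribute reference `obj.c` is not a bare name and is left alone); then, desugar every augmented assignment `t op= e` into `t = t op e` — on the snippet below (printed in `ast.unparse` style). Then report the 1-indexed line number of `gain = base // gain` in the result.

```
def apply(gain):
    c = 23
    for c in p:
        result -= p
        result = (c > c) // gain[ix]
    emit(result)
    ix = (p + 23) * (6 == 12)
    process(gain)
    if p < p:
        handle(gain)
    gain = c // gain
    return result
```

Transformed code:
def apply(gain):
    base = 23
    for base in p:
        result = result - p
        result = (base > base) // gain[ix]
    emit(result)
    ix = (p + 23) * (6 == 12)
    process(gain)
    if p < p:
        handle(gain)
    gain = base // gain
    return result

11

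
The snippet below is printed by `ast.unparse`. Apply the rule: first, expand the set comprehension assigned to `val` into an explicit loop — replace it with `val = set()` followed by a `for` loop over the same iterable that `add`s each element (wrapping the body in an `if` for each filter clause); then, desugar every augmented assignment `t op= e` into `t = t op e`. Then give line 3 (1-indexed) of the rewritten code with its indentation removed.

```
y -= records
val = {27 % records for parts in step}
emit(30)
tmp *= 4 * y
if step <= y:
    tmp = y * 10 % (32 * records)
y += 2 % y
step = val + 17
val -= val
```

for parts in step:

Transformed code:
y = y - records
val = set()
for parts in step:
    val.add(27 % records)
emit(30)
tmp = tmp * (4 * y)
if step <= y:
    tmp = y * 10 % (32 * records)
y = y + 2 % y
step = val + 17
val = val - val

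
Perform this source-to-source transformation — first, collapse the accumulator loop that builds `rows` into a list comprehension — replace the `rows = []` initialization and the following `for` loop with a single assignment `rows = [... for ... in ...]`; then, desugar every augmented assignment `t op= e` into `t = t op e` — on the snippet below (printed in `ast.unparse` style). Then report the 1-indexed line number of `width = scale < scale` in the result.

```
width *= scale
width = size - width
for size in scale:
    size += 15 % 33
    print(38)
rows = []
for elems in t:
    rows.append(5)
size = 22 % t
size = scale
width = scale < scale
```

9

Transformed code:
width = width * scale
width = size - width
for size in scale:
    size = size + 15 % 33
    print(38)
rows = [5 for elems in t]
size = 22 % t
size = scale
width = scale < scale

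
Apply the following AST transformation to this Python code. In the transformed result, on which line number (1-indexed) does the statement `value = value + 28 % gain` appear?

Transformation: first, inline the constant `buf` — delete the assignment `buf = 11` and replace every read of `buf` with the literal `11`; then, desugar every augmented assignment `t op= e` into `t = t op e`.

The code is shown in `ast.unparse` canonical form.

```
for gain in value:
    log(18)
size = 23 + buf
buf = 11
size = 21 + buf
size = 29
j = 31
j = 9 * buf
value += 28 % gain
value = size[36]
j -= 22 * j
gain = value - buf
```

Transformed code:
for gain in value:
    log(18)
size = 23 + 11
size = 21 + 11
size = 29
j = 31
j = 9 * 11
value = value + 28 % gain
value = size[36]
j = j - 22 * j
gain = value - 11

8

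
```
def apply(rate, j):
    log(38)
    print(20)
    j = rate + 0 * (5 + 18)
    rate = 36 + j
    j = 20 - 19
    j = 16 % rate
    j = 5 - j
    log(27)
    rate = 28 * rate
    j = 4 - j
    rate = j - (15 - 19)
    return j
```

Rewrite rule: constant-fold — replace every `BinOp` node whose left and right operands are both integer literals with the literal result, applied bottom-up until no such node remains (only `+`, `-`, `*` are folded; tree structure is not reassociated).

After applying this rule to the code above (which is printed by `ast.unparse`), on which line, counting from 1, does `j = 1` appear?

6

Transformed code:
def apply(rate, j):
    log(38)
    print(20)
    j = rate + 0
    rate = 36 + j
    j = 1
    j = 16 % rate
    j = 5 - j
    log(27)
    rate = 28 * rate
    j = 4 - j
    rate = j - -4
    return j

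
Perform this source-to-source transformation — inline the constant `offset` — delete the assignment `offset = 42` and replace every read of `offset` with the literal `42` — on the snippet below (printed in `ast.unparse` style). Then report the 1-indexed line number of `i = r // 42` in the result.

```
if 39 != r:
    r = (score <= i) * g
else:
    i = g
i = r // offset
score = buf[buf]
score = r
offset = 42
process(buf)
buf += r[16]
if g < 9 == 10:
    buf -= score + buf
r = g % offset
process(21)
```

Transformed code:
if 39 != r:
    r = (score <= i) * g
else:
    i = g
i = r // 42
score = buf[buf]
score = r
process(buf)
buf += r[16]
if g < 9 == 10:
    buf -= score + buf
r = g % 42
process(21)

5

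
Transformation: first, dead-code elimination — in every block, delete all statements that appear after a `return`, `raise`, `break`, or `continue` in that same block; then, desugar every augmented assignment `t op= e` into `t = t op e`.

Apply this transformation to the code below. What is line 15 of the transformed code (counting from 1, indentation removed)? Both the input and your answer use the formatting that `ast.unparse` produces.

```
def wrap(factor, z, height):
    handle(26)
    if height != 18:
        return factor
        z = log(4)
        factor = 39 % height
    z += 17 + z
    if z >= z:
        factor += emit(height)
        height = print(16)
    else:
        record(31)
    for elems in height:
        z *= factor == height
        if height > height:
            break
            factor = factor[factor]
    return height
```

return height

Transformed code:
def wrap(factor, z, height):
    handle(26)
    if height != 18:
        return factor
    z = z + (17 + z)
    if z >= z:
        factor = factor + emit(height)
        height = print(16)
    else:
        record(31)
    for elems in height:
        z = z * (factor == height)
        if height > height:
            break
    return height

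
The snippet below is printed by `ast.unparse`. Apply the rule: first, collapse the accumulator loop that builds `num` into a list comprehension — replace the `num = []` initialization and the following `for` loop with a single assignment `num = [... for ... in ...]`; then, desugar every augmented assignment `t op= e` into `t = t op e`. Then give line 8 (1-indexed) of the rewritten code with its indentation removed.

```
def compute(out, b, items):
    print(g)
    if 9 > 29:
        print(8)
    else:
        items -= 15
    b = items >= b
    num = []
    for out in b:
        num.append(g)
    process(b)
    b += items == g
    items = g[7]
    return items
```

Transformed code:
def compute(out, b, items):
    print(g)
    if 9 > 29:
        print(8)
    else:
        items = items - 15
    b = items >= b
    num = [g for out in b]
    process(b)
    b = b + (items == g)
    items = g[7]
    return items

num = [g for out in b]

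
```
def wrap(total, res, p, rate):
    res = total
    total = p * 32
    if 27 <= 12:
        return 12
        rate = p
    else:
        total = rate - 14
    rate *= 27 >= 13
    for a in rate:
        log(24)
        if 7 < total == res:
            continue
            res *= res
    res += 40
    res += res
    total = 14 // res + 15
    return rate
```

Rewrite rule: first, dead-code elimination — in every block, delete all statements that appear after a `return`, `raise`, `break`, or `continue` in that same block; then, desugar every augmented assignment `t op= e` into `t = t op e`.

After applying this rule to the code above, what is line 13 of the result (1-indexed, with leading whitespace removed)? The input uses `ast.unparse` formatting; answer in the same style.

Transformed code:
def wrap(total, res, p, rate):
    res = total
    total = p * 32
    if 27 <= 12:
        return 12
    else:
        total = rate - 14
    rate = rate * (27 >= 13)
    for a in rate:
        log(24)
        if 7 < total == res:
            continue
    res = res + 40
    res = res + res
    total = 14 // res + 15
    return rate

res = res + 40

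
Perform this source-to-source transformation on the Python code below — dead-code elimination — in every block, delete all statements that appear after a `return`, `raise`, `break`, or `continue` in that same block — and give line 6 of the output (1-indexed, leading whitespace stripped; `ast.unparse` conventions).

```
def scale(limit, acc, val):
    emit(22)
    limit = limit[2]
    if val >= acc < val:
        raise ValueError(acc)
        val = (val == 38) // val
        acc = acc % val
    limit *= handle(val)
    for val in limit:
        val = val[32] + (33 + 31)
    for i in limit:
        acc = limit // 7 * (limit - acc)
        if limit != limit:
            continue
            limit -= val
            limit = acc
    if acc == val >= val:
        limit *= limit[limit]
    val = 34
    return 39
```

Transformed code:
def scale(limit, acc, val):
    emit(22)
    limit = limit[2]
    if val >= acc < val:
        raise ValueError(acc)
    limit *= handle(val)
    for val in limit:
        val = val[32] + (33 + 31)
    for i in limit:
        acc = limit // 7 * (limit - acc)
        if limit != limit:
            continue
    if acc == val >= val:
        limit *= limit[limit]
    val = 34
    return 39

limit *= handle(val)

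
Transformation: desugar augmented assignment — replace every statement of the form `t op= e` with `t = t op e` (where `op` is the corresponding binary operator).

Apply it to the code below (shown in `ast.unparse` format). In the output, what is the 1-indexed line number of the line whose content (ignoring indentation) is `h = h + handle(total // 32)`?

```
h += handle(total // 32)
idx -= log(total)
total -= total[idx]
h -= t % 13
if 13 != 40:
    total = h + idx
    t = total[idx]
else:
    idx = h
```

Transformed code:
h = h + handle(total // 32)
idx = idx - log(total)
total = total - total[idx]
h = h - t % 13
if 13 != 40:
    total = h + idx
    t = total[idx]
else:
    idx = h

1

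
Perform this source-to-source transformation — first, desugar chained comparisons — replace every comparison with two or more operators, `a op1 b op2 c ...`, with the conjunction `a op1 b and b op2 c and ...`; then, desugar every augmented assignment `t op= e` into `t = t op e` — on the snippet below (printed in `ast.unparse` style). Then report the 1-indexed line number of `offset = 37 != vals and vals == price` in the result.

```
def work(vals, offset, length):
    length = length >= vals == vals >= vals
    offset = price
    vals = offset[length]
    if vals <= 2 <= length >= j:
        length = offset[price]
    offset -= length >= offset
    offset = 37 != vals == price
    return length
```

Transformed code:
def work(vals, offset, length):
    length = length >= vals and vals == vals and (vals >= vals)
    offset = price
    vals = offset[length]
    if vals <= 2 and 2 <= length and (length >= j):
        length = offset[price]
    offset = offset - (length >= offset)
    offset = 37 != vals and vals == price
    return length

8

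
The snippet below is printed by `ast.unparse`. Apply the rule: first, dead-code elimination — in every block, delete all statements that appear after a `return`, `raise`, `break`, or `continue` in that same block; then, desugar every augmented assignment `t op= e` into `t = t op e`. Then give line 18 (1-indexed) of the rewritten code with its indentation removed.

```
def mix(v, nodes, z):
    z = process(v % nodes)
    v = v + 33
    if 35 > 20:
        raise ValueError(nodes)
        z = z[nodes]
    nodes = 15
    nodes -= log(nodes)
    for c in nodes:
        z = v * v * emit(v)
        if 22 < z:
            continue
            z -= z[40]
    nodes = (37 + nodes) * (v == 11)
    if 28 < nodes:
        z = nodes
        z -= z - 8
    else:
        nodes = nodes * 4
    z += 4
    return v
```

z = z + 4

Transformed code:
def mix(v, nodes, z):
    z = process(v % nodes)
    v = v + 33
    if 35 > 20:
        raise ValueError(nodes)
    nodes = 15
    nodes = nodes - log(nodes)
    for c in nodes:
        z = v * v * emit(v)
        if 22 < z:
            continue
    nodes = (37 + nodes) * (v == 11)
    if 28 < nodes:
        z = nodes
        z = z - (z - 8)
    else:
        nodes = nodes * 4
    z = z + 4
    return v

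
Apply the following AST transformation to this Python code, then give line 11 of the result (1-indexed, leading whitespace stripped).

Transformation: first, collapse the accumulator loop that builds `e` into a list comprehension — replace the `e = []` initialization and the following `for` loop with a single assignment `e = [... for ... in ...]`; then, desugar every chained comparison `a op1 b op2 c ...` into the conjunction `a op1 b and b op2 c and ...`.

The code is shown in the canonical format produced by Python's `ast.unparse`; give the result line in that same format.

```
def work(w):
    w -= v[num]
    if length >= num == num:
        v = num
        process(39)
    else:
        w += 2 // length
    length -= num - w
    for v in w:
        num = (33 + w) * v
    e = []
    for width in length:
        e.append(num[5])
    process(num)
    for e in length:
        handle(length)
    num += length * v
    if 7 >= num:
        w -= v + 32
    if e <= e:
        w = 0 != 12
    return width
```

Transformed code:
def work(w):
    w -= v[num]
    if length >= num and num == num:
        v = num
        process(39)
    else:
        w += 2 // length
    length -= num - w
    for v in w:
        num = (33 + w) * v
    e = [num[5] for width in length]
    process(num)
    for e in length:
        handle(length)
    num += length * v
    if 7 >= num:
        w -= v + 32
    if e <= e:
        w = 0 != 12
    return width

e = [num[5] for width in length]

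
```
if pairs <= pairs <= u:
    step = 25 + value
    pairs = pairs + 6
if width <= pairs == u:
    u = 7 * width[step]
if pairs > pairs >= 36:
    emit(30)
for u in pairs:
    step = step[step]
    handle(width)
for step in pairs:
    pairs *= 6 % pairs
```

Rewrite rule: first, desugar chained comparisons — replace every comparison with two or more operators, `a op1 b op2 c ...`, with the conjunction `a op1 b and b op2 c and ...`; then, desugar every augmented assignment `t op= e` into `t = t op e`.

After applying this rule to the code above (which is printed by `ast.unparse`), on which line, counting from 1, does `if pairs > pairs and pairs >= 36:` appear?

Transformed code:
if pairs <= pairs and pairs <= u:
    step = 25 + value
    pairs = pairs + 6
if width <= pairs and pairs == u:
    u = 7 * width[step]
if pairs > pairs and pairs >= 36:
    emit(30)
for u in pairs:
    step = step[step]
    handle(width)
for step in pairs:
    pairs = pairs * (6 % pairs)

6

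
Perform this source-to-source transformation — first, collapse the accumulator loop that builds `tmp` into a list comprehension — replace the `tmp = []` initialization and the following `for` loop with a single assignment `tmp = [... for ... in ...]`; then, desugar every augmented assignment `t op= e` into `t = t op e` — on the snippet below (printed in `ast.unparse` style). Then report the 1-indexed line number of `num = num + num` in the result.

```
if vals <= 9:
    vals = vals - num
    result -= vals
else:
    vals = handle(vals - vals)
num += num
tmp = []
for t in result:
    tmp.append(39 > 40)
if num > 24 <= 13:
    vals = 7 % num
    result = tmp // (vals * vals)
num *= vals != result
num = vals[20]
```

6

Transformed code:
if vals <= 9:
    vals = vals - num
    result = result - vals
else:
    vals = handle(vals - vals)
num = num + num
tmp = [39 > 40 for t in result]
if num > 24 <= 13:
    vals = 7 % num
    result = tmp // (vals * vals)
num = num * (vals != result)
num = vals[20]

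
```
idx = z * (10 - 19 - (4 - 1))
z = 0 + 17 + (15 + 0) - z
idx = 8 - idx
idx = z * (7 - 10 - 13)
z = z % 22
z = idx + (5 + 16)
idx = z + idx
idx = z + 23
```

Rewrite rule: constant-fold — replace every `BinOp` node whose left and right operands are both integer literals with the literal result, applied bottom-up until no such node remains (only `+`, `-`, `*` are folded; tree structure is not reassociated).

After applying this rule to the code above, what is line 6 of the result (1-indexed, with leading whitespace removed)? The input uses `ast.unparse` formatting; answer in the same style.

z = idx + 21

Transformed code:
idx = z * -12
z = 32 - z
idx = 8 - idx
idx = z * -16
z = z % 22
z = idx + 21
idx = z + idx
idx = z + 23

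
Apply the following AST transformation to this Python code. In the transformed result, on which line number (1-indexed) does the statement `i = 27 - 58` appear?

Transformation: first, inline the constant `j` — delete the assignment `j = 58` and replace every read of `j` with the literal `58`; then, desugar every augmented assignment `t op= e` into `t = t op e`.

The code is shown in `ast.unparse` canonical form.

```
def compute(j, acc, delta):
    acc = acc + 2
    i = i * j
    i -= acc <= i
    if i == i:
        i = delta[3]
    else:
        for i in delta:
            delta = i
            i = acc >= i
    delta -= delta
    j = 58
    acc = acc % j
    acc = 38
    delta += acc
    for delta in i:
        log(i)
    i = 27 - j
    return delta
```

Transformed code:
def compute(j, acc, delta):
    acc = acc + 2
    i = i * 58
    i = i - (acc <= i)
    if i == i:
        i = delta[3]
    else:
        for i in delta:
            delta = i
            i = acc >= i
    delta = delta - delta
    acc = acc % 58
    acc = 38
    delta = delta + acc
    for delta in i:
        log(i)
    i = 27 - 58
    return delta

17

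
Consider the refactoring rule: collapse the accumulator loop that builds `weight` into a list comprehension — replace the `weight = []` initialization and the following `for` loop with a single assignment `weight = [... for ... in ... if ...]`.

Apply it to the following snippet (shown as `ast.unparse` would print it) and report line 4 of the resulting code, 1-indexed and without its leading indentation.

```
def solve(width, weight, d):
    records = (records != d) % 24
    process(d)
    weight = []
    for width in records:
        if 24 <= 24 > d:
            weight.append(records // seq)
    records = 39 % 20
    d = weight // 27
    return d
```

Transformed code:
def solve(width, weight, d):
    records = (records != d) % 24
    process(d)
    weight = [records // seq for width in records if 24 <= 24 > d]
    records = 39 % 20
    d = weight // 27
    return d

weight = [records // seq for width in records if 24 <= 24 > d]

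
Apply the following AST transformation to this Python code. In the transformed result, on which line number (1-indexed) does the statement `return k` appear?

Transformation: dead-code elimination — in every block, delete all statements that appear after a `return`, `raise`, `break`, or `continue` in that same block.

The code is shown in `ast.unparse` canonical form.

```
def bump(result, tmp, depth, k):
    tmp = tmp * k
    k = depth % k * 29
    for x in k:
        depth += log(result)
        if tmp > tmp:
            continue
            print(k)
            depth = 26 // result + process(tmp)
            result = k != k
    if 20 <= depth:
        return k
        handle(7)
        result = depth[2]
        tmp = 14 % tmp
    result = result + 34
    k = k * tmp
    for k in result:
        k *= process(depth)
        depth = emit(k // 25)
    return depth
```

9

Transformed code:
def bump(result, tmp, depth, k):
    tmp = tmp * k
    k = depth % k * 29
    for x in k:
        depth += log(result)
        if tmp > tmp:
            continue
    if 20 <= depth:
        return k
    result = result + 34
    k = k * tmp
    for k in result:
        k *= process(depth)
        depth = emit(k // 25)
    return depth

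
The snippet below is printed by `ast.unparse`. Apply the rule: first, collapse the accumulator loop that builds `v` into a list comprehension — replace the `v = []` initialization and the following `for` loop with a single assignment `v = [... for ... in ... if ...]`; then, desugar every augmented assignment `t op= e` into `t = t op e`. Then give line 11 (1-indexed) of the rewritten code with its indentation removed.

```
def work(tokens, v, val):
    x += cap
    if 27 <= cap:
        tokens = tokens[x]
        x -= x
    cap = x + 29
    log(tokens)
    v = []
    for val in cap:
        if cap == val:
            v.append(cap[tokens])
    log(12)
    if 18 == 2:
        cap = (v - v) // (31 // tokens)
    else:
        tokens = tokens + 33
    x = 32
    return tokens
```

Transformed code:
def work(tokens, v, val):
    x = x + cap
    if 27 <= cap:
        tokens = tokens[x]
        x = x - x
    cap = x + 29
    log(tokens)
    v = [cap[tokens] for val in cap if cap == val]
    log(12)
    if 18 == 2:
        cap = (v - v) // (31 // tokens)
    else:
        tokens = tokens + 33
    x = 32
    return tokens

cap = (v - v) // (31 // tokens)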